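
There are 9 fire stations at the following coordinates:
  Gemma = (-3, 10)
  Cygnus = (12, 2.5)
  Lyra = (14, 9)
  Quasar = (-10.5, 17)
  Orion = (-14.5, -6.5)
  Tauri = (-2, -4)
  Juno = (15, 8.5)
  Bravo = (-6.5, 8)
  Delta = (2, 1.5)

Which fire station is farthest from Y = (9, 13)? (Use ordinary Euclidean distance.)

Orion

Squared Euclidean distances:
d²(Y, Gemma) = (9−(-3))² + (13−10)² = 144 + 9 = 153
d²(Y, Cygnus) = (9−12)² + (13−2.5)² = 9 + 110.25 = 119.25
d²(Y, Lyra) = (9−14)² + (13−9)² = 25 + 16 = 41
d²(Y, Quasar) = (9−(-10.5))² + (13−17)² = 380.25 + 16 = 396.25
d²(Y, Orion) = (9−(-14.5))² + (13−(-6.5))² = 552.25 + 380.25 = 932.5
d²(Y, Tauri) = (9−(-2))² + (13−(-4))² = 121 + 289 = 410
d²(Y, Juno) = (9−15)² + (13−8.5)² = 36 + 20.25 = 56.25
d²(Y, Bravo) = (9−(-6.5))² + (13−8)² = 240.25 + 25 = 265.25
d²(Y, Delta) = (9−2)² + (13−1.5)² = 49 + 132.25 = 181.25
The largest is to Orion.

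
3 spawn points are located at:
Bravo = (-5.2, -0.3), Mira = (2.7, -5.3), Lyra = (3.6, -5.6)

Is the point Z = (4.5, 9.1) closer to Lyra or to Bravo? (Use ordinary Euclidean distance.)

Bravo

Compare squared distances:
d²(Z, Lyra) = (4.5−3.6)² + (9.1−(-5.6))² = 0.81 + 216.09 = 216.9
d²(Z, Bravo) = (4.5−(-5.2))² + (9.1−(-0.3))² = 94.09 + 88.36 = 182.45
216.9 > 182.45, so Bravo is closer.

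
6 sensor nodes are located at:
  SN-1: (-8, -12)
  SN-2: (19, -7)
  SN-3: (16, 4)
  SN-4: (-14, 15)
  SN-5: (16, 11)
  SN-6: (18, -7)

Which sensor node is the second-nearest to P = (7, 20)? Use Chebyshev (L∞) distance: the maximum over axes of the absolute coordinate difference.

SN-3

d(P, SN-1) = max(15, 32) = 32
d(P, SN-2) = max(12, 27) = 27
d(P, SN-3) = max(9, 16) = 16
d(P, SN-4) = max(21, 5) = 21
d(P, SN-5) = max(9, 9) = 9
d(P, SN-6) = max(11, 27) = 27
Sorted ascending: SN-5, SN-3, SN-4, … — the second-nearest is SN-3.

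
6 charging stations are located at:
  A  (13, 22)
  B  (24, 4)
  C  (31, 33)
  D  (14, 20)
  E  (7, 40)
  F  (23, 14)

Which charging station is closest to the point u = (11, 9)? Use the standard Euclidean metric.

D

Compare squared distances (the ordering matches that of the actual distances):
|uA|² = (11−13)² + (9−22)² = 4 + 169 = 173
|uB|² = (11−24)² + (9−4)² = 169 + 25 = 194
|uC|² = (11−31)² + (9−33)² = 400 + 576 = 976
|uD|² = (11−14)² + (9−20)² = 9 + 121 = 130
|uE|² = (11−7)² + (9−40)² = 16 + 961 = 977
|uF|² = (11−23)² + (9−14)² = 144 + 25 = 169
The smallest is to D, so u lies in the Voronoi region of D.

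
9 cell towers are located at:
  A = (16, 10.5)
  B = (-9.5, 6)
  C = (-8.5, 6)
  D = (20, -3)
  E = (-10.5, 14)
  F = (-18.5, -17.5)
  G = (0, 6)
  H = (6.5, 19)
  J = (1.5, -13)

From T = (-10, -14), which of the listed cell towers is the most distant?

Since √ is increasing, it suffices to compare squared distances:
|TA|² = 676 + 600.25 = 1276.25
|TB|² = 0.25 + 400 = 400.25
|TC|² = 2.25 + 400 = 402.25
|TD|² = 900 + 121 = 1021
|TE|² = 0.25 + 784 = 784.25
|TF|² = 72.25 + 12.25 = 84.5
|TG|² = 100 + 400 = 500
|TH|² = 272.25 + 1089 = 1361.25
|TJ|² = 132.25 + 1 = 133.25
The largest is to H.

H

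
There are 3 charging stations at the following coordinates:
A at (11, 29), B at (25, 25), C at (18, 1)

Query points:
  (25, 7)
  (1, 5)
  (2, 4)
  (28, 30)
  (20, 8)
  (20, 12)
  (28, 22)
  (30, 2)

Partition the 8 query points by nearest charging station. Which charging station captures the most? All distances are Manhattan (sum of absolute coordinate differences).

(25, 7) — d to each: A:36, B:18, C:13 → nearest is C
(1, 5) — d to each: A:34, B:44, C:21 → nearest is C
(2, 4) — d to each: A:34, B:44, C:19 → nearest is C
(28, 30) — d to each: A:18, B:8, C:39 → nearest is B
(20, 8) — d to each: A:30, B:22, C:9 → nearest is C
(20, 12) — d to each: A:26, B:18, C:13 → nearest is C
(28, 22) — d to each: A:24, B:6, C:31 → nearest is B
(30, 2) — d to each: A:46, B:28, C:13 → nearest is C
Tally — B:2, C:6. C captures the most (6).

C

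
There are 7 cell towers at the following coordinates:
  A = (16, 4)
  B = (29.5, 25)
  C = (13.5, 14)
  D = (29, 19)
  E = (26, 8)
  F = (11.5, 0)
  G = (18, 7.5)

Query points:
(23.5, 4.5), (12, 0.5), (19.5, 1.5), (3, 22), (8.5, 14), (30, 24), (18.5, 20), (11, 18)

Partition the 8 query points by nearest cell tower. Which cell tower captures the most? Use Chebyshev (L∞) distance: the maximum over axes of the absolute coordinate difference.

(23.5, 4.5) — d to each: A:7.5, B:20.5, C:10, D:14.5, E:3.5, F:12, G:5.5 → nearest is E
(12, 0.5) — d to each: A:4, B:24.5, C:13.5, D:18.5, E:14, F:0.5, G:7 → nearest is F
(19.5, 1.5) — d to each: A:3.5, B:23.5, C:12.5, D:17.5, E:6.5, F:8, G:6 → nearest is A
(3, 22) — d to each: A:18, B:26.5, C:10.5, D:26, E:23, F:22, G:15 → nearest is C
(8.5, 14) — d to each: A:10, B:21, C:5, D:20.5, E:17.5, F:14, G:9.5 → nearest is C
(30, 24) — d to each: A:20, B:1, C:16.5, D:5, E:16, F:24, G:16.5 → nearest is B
(18.5, 20) — d to each: A:16, B:11, C:6, D:10.5, E:12, F:20, G:12.5 → nearest is C
(11, 18) — d to each: A:14, B:18.5, C:4, D:18, E:15, F:18, G:10.5 → nearest is C
Tally — A:1, B:1, C:4, E:1, F:1. C captures the most (4).

C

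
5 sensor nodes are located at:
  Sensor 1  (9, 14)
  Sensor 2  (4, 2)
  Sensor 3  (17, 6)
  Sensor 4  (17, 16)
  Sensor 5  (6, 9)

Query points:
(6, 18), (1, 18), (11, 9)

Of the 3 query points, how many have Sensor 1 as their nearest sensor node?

(6, 18) — d² to each: Sensor 1:25, Sensor 2:260, Sensor 3:265, Sensor 4:125, Sensor 5:81 → nearest is Sensor 1
(1, 18) — d² to each: Sensor 1:80, Sensor 2:265, Sensor 3:400, Sensor 4:260, Sensor 5:106 → nearest is Sensor 1
(11, 9) — d² to each: Sensor 1:29, Sensor 2:98, Sensor 3:45, Sensor 4:85, Sensor 5:25 → nearest is Sensor 5
2 of the 3 points have Sensor 1 as nearest.

2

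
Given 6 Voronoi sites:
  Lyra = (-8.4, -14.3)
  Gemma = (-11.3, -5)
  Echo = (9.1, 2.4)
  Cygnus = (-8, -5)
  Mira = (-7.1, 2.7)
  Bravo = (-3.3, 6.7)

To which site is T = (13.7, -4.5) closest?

Compare squared distances (the ordering matches that of the actual distances):
d²(T, Lyra) = (13.7−(-8.4))² + (-4.5−(-14.3))² = 488.41 + 96.04 = 584.45
d²(T, Gemma) = (13.7−(-11.3))² + (-4.5−(-5))² = 625 + 0.25 = 625.25
d²(T, Echo) = (13.7−9.1)² + (-4.5−2.4)² = 21.16 + 47.61 = 68.77
d²(T, Cygnus) = (13.7−(-8))² + (-4.5−(-5))² = 470.89 + 0.25 = 471.14
d²(T, Mira) = (13.7−(-7.1))² + (-4.5−2.7)² = 432.64 + 51.84 = 484.48
d²(T, Bravo) = (13.7−(-3.3))² + (-4.5−6.7)² = 289 + 125.44 = 414.44
Echo is nearest.

Echo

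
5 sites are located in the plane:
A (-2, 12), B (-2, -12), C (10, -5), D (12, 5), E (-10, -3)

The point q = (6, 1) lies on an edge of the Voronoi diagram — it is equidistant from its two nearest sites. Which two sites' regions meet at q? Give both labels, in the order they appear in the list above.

Squared distances from q to each site:
|qA|² = 64 + 121 = 185
|qB|² = 64 + 169 = 233
|qC|² = 16 + 36 = 52
|qD|² = 36 + 16 = 52
|qE|² = 256 + 16 = 272
q is equidistant from C and D (both at squared distance 52), and every other site is strictly farther — so q lies on the C–D Voronoi edge.

C and D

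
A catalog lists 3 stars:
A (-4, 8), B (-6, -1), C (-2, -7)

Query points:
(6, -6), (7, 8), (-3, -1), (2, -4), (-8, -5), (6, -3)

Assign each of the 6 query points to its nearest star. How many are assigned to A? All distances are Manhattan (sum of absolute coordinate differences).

(6, -6) — d to each: A:24, B:17, C:9 → nearest is C
(7, 8) — d to each: A:11, B:22, C:24 → nearest is A
(-3, -1) — d to each: A:10, B:3, C:7 → nearest is B
(2, -4) — d to each: A:18, B:11, C:7 → nearest is C
(-8, -5) — d to each: A:17, B:6, C:8 → nearest is B
(6, -3) — d to each: A:21, B:14, C:12 → nearest is C
1 of the 6 points has A as nearest.

1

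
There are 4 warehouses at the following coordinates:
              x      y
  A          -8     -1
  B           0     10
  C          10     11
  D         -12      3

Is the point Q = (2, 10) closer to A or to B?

B

Compare squared distances:
|QA|² = (2−(-8))² + (10−(-1))² = 100 + 121 = 221
|QB|² = (2−0)² + (10−10)² = 4 + 0 = 4
221 > 4, so B is closer.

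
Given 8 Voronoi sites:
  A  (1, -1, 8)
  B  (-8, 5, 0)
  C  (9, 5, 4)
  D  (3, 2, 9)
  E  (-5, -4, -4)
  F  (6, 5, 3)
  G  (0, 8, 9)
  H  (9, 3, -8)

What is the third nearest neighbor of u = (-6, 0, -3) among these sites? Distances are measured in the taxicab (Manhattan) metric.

d(u,A) = |-6−1| + |0−(-1)| + |-3−8| = 7 + 1 + 11 = 19
d(u,B) = |-6−(-8)| + |0−5| + |-3−0| = 2 + 5 + 3 = 10
d(u,C) = |-6−9| + |0−5| + |-3−4| = 15 + 5 + 7 = 27
d(u,D) = |-6−3| + |0−2| + |-3−9| = 9 + 2 + 12 = 23
d(u,E) = |-6−(-5)| + |0−(-4)| + |-3−(-4)| = 1 + 4 + 1 = 6
d(u,F) = |-6−6| + |0−5| + |-3−3| = 12 + 5 + 6 = 23
d(u,G) = |-6−0| + |0−8| + |-3−9| = 6 + 8 + 12 = 26
d(u,H) = |-6−9| + |0−3| + |-3−(-8)| = 15 + 3 + 5 = 23
Sorted ascending: E, B, A, D, … — the third-nearest is A.

A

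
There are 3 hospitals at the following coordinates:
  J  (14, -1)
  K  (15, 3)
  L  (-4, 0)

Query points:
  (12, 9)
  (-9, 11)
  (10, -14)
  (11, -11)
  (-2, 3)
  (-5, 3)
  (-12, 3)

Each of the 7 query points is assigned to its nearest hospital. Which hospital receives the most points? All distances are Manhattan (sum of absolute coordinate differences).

(12, 9) — d to each: J:12, K:9, L:25 → nearest is K
(-9, 11) — d to each: J:35, K:32, L:16 → nearest is L
(10, -14) — d to each: J:17, K:22, L:28 → nearest is J
(11, -11) — d to each: J:13, K:18, L:26 → nearest is J
(-2, 3) — d to each: J:20, K:17, L:5 → nearest is L
(-5, 3) — d to each: J:23, K:20, L:4 → nearest is L
(-12, 3) — d to each: J:30, K:27, L:11 → nearest is L
Tally — J:2, K:1, L:4. L captures the most (4).

L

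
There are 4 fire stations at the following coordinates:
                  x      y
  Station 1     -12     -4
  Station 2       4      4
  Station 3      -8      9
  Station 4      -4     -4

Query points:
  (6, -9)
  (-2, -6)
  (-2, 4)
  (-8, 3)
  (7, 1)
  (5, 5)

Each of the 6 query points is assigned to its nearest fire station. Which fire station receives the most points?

(6, -9) — d² to each: Station 1:349, Station 2:173, Station 3:520, Station 4:125 → nearest is Station 4
(-2, -6) — d² to each: Station 1:104, Station 2:136, Station 3:261, Station 4:8 → nearest is Station 4
(-2, 4) — d² to each: Station 1:164, Station 2:36, Station 3:61, Station 4:68 → nearest is Station 2
(-8, 3) — d² to each: Station 1:65, Station 2:145, Station 3:36, Station 4:65 → nearest is Station 3
(7, 1) — d² to each: Station 1:386, Station 2:18, Station 3:289, Station 4:146 → nearest is Station 2
(5, 5) — d² to each: Station 1:370, Station 2:2, Station 3:185, Station 4:162 → nearest is Station 2
Tally — Station 2:3, Station 3:1, Station 4:2. Station 2 captures the most (3).

Station 2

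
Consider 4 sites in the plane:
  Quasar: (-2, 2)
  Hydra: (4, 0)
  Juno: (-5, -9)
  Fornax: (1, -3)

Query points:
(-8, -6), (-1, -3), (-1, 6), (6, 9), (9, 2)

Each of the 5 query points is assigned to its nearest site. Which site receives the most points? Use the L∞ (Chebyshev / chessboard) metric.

Quasar

(-8, -6) — d to each: Quasar:8, Hydra:12, Juno:3, Fornax:9 → nearest is Juno
(-1, -3) — d to each: Quasar:5, Hydra:5, Juno:6, Fornax:2 → nearest is Fornax
(-1, 6) — d to each: Quasar:4, Hydra:6, Juno:15, Fornax:9 → nearest is Quasar
(6, 9) — d to each: Quasar:8, Hydra:9, Juno:18, Fornax:12 → nearest is Quasar
(9, 2) — d to each: Quasar:11, Hydra:5, Juno:14, Fornax:8 → nearest is Hydra
Tally — Quasar:2, Hydra:1, Juno:1, Fornax:1. Quasar captures the most (2).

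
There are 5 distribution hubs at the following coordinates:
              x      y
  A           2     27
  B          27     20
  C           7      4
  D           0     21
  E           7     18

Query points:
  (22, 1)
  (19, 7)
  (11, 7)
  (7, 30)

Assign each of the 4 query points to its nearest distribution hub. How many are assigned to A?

(22, 1) — d² to each: A:1076, B:386, C:234, D:884, E:514 → nearest is C
(19, 7) — d² to each: A:689, B:233, C:153, D:557, E:265 → nearest is C
(11, 7) — d² to each: A:481, B:425, C:25, D:317, E:137 → nearest is C
(7, 30) — d² to each: A:34, B:500, C:676, D:130, E:144 → nearest is A
1 of the 4 points has A as nearest.

1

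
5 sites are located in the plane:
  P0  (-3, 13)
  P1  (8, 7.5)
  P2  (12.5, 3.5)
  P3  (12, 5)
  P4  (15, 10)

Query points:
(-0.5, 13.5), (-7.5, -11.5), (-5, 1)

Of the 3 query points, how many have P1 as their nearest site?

(-0.5, 13.5) — d² to each: P0:6.5, P1:108.25, P2:269, P3:228.5, P4:252.5 → nearest is P0
(-7.5, -11.5) — d² to each: P0:620.5, P1:601.25, P2:625, P3:652.5, P4:968.5 → nearest is P1
(-5, 1) — d² to each: P0:148, P1:211.25, P2:312.5, P3:305, P4:481 → nearest is P0
1 of the 3 points has P1 as nearest.

1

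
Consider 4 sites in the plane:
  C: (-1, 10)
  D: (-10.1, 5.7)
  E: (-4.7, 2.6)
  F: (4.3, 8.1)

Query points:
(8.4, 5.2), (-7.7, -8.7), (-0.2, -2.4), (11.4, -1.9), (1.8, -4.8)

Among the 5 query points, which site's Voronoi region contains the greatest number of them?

(8.4, 5.2) — d² to each: C:111.4, D:342.5, E:178.37, F:25.22 → nearest is F
(-7.7, -8.7) — d² to each: C:394.58, D:213.12, E:136.69, F:426.24 → nearest is E
(-0.2, -2.4) — d² to each: C:154.4, D:163.62, E:45.25, F:130.5 → nearest is E
(11.4, -1.9) — d² to each: C:295.37, D:520.01, E:279.46, F:150.41 → nearest is F
(1.8, -4.8) — d² to each: C:226.88, D:251.86, E:97.01, F:172.66 → nearest is E
Tally — E:3, F:2. E captures the most (3).

E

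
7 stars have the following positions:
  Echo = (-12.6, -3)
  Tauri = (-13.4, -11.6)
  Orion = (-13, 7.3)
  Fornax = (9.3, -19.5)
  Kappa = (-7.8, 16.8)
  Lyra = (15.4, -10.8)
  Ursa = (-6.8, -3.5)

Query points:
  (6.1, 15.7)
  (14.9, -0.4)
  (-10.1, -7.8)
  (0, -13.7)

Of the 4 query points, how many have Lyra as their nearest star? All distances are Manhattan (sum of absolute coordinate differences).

(6.1, 15.7) — d to each: Echo:37.4, Tauri:46.8, Orion:27.5, Fornax:38.4, Kappa:15, Lyra:35.8, Ursa:32.1 → nearest is Kappa
(14.9, -0.4) — d to each: Echo:30.1, Tauri:39.5, Orion:35.6, Fornax:24.7, Kappa:39.9, Lyra:10.9, Ursa:24.8 → nearest is Lyra
(-10.1, -7.8) — d to each: Echo:7.3, Tauri:7.1, Orion:18, Fornax:31.1, Kappa:26.9, Lyra:28.5, Ursa:7.6 → nearest is Tauri
(0, -13.7) — d to each: Echo:23.3, Tauri:15.5, Orion:34, Fornax:15.1, Kappa:38.3, Lyra:18.3, Ursa:17 → nearest is Fornax
1 of the 4 points has Lyra as nearest.

1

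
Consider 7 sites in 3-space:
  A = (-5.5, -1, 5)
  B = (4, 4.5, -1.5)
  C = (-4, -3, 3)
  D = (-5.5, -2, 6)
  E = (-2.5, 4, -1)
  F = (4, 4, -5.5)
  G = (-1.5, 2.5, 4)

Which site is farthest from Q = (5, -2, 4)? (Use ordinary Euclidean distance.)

F

Squared Euclidean distances:
|QA|² = (5−(-5.5))² + (-2−(-1))² + (4−5)² = 110.25 + 1 + 1 = 112.25
|QB|² = (5−4)² + (-2−4.5)² + (4−(-1.5))² = 1 + 42.25 + 30.25 = 73.5
|QC|² = (5−(-4))² + (-2−(-3))² + (4−3)² = 81 + 1 + 1 = 83
|QD|² = (5−(-5.5))² + (-2−(-2))² + (4−6)² = 110.25 + 0 + 4 = 114.25
|QE|² = (5−(-2.5))² + (-2−4)² + (4−(-1))² = 56.25 + 36 + 25 = 117.25
|QF|² = (5−4)² + (-2−4)² + (4−(-5.5))² = 1 + 36 + 90.25 = 127.25
|QG|² = (5−(-1.5))² + (-2−2.5)² + (4−4)² = 42.25 + 20.25 + 0 = 62.5
The largest is to F.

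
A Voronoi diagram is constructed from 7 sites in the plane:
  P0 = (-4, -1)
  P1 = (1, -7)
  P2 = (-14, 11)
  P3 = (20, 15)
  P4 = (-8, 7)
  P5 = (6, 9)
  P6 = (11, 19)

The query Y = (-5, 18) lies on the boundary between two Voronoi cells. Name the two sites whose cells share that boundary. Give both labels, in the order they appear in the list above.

Squared distances from Y to each site:
|YP0|² = 1 + 361 = 362
|YP1|² = 36 + 625 = 661
|YP2|² = 81 + 49 = 130
|YP3|² = 625 + 9 = 634
|YP4|² = 9 + 121 = 130
|YP5|² = 121 + 81 = 202
|YP6|² = 256 + 1 = 257
Y is equidistant from P2 and P4 (both at squared distance 130), and every other site is strictly farther — so Y lies on the P2–P4 Voronoi edge.

P2 and P4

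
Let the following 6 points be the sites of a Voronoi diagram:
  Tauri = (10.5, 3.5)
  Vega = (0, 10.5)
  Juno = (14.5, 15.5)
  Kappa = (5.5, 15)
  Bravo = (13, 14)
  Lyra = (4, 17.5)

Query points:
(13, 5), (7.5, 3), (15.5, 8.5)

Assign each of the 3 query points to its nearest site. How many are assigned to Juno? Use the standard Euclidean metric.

0

(13, 5) — d² to each: Tauri:8.5, Vega:199.25, Juno:112.5, Kappa:156.25, Bravo:81, Lyra:237.25 → nearest is Tauri
(7.5, 3) — d² to each: Tauri:9.25, Vega:112.5, Juno:205.25, Kappa:148, Bravo:151.25, Lyra:222.5 → nearest is Tauri
(15.5, 8.5) — d² to each: Tauri:50, Vega:244.25, Juno:50, Kappa:142.25, Bravo:36.5, Lyra:213.25 → nearest is Bravo
0 of the 3 points have Juno as nearest.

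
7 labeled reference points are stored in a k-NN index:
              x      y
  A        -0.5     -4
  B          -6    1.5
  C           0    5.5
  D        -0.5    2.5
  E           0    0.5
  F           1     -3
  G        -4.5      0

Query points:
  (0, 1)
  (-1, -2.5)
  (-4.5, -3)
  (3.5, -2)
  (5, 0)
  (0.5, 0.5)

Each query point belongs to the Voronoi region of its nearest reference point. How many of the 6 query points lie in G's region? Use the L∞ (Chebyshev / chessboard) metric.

1

(0, 1) — d to each: A:5, B:6, C:4.5, D:1.5, E:0.5, F:4, G:4.5 → nearest is E
(-1, -2.5) — d to each: A:1.5, B:5, C:8, D:5, E:3, F:2, G:3.5 → nearest is A
(-4.5, -3) — d to each: A:4, B:4.5, C:8.5, D:5.5, E:4.5, F:5.5, G:3 → nearest is G
(3.5, -2) — d to each: A:4, B:9.5, C:7.5, D:4.5, E:3.5, F:2.5, G:8 → nearest is F
(5, 0) — d to each: A:5.5, B:11, C:5.5, D:5.5, E:5, F:4, G:9.5 → nearest is F
(0.5, 0.5) — d to each: A:4.5, B:6.5, C:5, D:2, E:0.5, F:3.5, G:5 → nearest is E
1 of the 6 points has G as nearest.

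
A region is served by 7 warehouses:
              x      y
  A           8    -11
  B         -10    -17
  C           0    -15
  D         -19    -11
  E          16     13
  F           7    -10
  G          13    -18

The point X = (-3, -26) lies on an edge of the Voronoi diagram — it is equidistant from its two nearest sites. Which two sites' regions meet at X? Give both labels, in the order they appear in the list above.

Squared distances from X to each site:
|XA|² = 121 + 225 = 346
|XB|² = 49 + 81 = 130
|XC|² = 9 + 121 = 130
|XD|² = 256 + 225 = 481
|XE|² = 361 + 1521 = 1882
|XF|² = 100 + 256 = 356
|XG|² = 256 + 64 = 320
X is equidistant from B and C (both at squared distance 130), and every other site is strictly farther — so X lies on the B–C Voronoi edge.

B and C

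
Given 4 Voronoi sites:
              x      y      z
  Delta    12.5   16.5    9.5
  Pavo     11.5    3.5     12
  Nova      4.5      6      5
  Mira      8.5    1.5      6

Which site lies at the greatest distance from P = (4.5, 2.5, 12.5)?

Squared Euclidean distances:
d²(P, Delta) = 64 + 196 + 9 = 269
d²(P, Pavo) = 49 + 1 + 0.25 = 50.25
d²(P, Nova) = 0 + 12.25 + 56.25 = 68.5
d²(P, Mira) = 16 + 1 + 42.25 = 59.25
The largest is to Delta.

Delta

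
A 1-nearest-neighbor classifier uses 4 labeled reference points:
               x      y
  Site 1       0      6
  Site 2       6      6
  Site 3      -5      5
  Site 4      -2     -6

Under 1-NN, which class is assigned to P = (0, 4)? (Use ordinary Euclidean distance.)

Site 1

Compare squared distances (the ordering matches that of the actual distances):
d²(P, Site 1) = (0−0)² + (4−6)² = 0 + 4 = 4
d²(P, Site 2) = (0−6)² + (4−6)² = 36 + 4 = 40
d²(P, Site 3) = (0−(-5))² + (4−5)² = 25 + 1 = 26
d²(P, Site 4) = (0−(-2))² + (4−(-6))² = 4 + 100 = 104
Site 1 is nearest.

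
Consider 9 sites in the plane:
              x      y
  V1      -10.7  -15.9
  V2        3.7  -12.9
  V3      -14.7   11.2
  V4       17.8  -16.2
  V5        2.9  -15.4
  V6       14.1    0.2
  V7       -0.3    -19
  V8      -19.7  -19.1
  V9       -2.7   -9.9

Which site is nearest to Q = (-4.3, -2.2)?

Since √ is increasing, it suffices to compare squared distances:
|QV1|² = (-4.3−(-10.7))² + (-2.2−(-15.9))² = 40.96 + 187.69 = 228.65
|QV2|² = (-4.3−3.7)² + (-2.2−(-12.9))² = 64 + 114.49 = 178.49
|QV3|² = (-4.3−(-14.7))² + (-2.2−11.2)² = 108.16 + 179.56 = 287.72
|QV4|² = (-4.3−17.8)² + (-2.2−(-16.2))² = 488.41 + 196 = 684.41
|QV5|² = (-4.3−2.9)² + (-2.2−(-15.4))² = 51.84 + 174.24 = 226.08
|QV6|² = (-4.3−14.1)² + (-2.2−0.2)² = 338.56 + 5.76 = 344.32
|QV7|² = (-4.3−(-0.3))² + (-2.2−(-19))² = 16 + 282.24 = 298.24
|QV8|² = (-4.3−(-19.7))² + (-2.2−(-19.1))² = 237.16 + 285.61 = 522.77
|QV9|² = (-4.3−(-2.7))² + (-2.2−(-9.9))² = 2.56 + 59.29 = 61.85
The smallest is to V9, so Q lies in the Voronoi region of V9.

V9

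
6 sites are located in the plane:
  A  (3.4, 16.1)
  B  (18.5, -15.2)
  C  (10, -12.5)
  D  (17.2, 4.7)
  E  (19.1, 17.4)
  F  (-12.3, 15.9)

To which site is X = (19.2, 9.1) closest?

D

Since √ is increasing, it suffices to compare squared distances:
|XA|² = (19.2−3.4)² + (9.1−16.1)² = 249.64 + 49 = 298.64
|XB|² = (19.2−18.5)² + (9.1−(-15.2))² = 0.49 + 590.49 = 590.98
|XC|² = (19.2−10)² + (9.1−(-12.5))² = 84.64 + 466.56 = 551.2
|XD|² = (19.2−17.2)² + (9.1−4.7)² = 4 + 19.36 = 23.36
|XE|² = (19.2−19.1)² + (9.1−17.4)² = 0.01 + 68.89 = 68.9
|XF|² = (19.2−(-12.3))² + (9.1−15.9)² = 992.25 + 46.24 = 1038.49
The smallest is to D, so X lies in the Voronoi region of D.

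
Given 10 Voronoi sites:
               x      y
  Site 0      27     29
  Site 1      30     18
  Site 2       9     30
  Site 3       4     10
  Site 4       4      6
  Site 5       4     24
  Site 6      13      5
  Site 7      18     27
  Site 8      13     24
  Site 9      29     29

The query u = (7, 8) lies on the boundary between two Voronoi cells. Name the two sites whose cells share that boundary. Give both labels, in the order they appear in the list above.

Site 3 and Site 4

Squared distances from u to each site:
d²(u, Site 0) = (7−27)² + (8−29)² = 400 + 441 = 841
d²(u, Site 1) = (7−30)² + (8−18)² = 529 + 100 = 629
d²(u, Site 2) = (7−9)² + (8−30)² = 4 + 484 = 488
d²(u, Site 3) = (7−4)² + (8−10)² = 9 + 4 = 13
d²(u, Site 4) = (7−4)² + (8−6)² = 9 + 4 = 13
d²(u, Site 5) = (7−4)² + (8−24)² = 9 + 256 = 265
d²(u, Site 6) = (7−13)² + (8−5)² = 36 + 9 = 45
d²(u, Site 7) = (7−18)² + (8−27)² = 121 + 361 = 482
d²(u, Site 8) = (7−13)² + (8−24)² = 36 + 256 = 292
d²(u, Site 9) = (7−29)² + (8−29)² = 484 + 441 = 925
u is equidistant from Site 3 and Site 4 (both at squared distance 13), and every other site is strictly farther — so u lies on the Site 3–Site 4 Voronoi edge.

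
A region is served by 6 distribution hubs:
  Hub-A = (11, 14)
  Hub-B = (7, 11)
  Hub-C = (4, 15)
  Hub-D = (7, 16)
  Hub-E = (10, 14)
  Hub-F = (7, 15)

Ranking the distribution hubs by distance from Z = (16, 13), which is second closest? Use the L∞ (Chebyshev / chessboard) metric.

d(Z, Hub-A) = max(5, 1) = 5
d(Z, Hub-B) = max(9, 2) = 9
d(Z, Hub-C) = max(12, 2) = 12
d(Z, Hub-D) = max(9, 3) = 9
d(Z, Hub-E) = max(6, 1) = 6
d(Z, Hub-F) = max(9, 2) = 9
Sorted ascending: Hub-A, Hub-E, Hub-B, … — the second-nearest is Hub-E.

Hub-E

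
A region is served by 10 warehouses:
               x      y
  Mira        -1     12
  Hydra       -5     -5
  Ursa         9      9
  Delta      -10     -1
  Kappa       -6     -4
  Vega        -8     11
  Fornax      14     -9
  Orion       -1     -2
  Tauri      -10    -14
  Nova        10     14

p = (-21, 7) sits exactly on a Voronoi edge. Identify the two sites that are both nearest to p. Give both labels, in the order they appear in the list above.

Delta and Vega

Squared distances from p to each site:
d²(p, Mira) = 400 + 25 = 425
d²(p, Hydra) = 256 + 144 = 400
d²(p, Ursa) = 900 + 4 = 904
d²(p, Delta) = 121 + 64 = 185
d²(p, Kappa) = 225 + 121 = 346
d²(p, Vega) = 169 + 16 = 185
d²(p, Fornax) = 1225 + 256 = 1481
d²(p, Orion) = 400 + 81 = 481
d²(p, Tauri) = 121 + 441 = 562
d²(p, Nova) = 961 + 49 = 1010
p is equidistant from Delta and Vega (both at squared distance 185), and every other site is strictly farther — so p lies on the Delta–Vega Voronoi edge.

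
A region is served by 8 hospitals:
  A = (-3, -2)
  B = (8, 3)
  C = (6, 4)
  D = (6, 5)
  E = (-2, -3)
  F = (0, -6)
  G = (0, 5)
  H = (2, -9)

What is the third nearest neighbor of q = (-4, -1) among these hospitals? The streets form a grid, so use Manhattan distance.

F

d(q,A) = 1 + 1 = 2
d(q,B) = 12 + 4 = 16
d(q,C) = 10 + 5 = 15
d(q,D) = 10 + 6 = 16
d(q,E) = 2 + 2 = 4
d(q,F) = 4 + 5 = 9
d(q,G) = 4 + 6 = 10
d(q,H) = 6 + 8 = 14
Sorted ascending: A, E, F, G, … — the third-nearest is F.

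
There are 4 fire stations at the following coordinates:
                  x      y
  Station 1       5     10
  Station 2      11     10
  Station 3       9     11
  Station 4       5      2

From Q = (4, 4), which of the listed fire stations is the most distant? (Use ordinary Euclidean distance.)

Compare squared distances (the ordering matches that of the actual distances):
d²(Q, Station 1) = (4−5)² + (4−10)² = 1 + 36 = 37
d²(Q, Station 2) = (4−11)² + (4−10)² = 49 + 36 = 85
d²(Q, Station 3) = (4−9)² + (4−11)² = 25 + 49 = 74
d²(Q, Station 4) = (4−5)² + (4−2)² = 1 + 4 = 5
The largest is to Station 2.

Station 2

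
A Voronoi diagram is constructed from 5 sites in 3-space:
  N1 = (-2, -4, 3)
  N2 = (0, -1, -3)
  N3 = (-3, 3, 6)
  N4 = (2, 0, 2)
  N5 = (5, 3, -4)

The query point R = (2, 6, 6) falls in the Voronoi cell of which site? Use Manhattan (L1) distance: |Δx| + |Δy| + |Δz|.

N3

d(R,N1) = |2−(-2)| + |6−(-4)| + |6−3| = 4 + 10 + 3 = 17
d(R,N2) = |2−0| + |6−(-1)| + |6−(-3)| = 2 + 7 + 9 = 18
d(R,N3) = |2−(-3)| + |6−3| + |6−6| = 5 + 3 + 0 = 8
d(R,N4) = |2−2| + |6−0| + |6−2| = 0 + 6 + 4 = 10
d(R,N5) = |2−5| + |6−3| + |6−(-4)| = 3 + 3 + 10 = 16
N3 is nearest.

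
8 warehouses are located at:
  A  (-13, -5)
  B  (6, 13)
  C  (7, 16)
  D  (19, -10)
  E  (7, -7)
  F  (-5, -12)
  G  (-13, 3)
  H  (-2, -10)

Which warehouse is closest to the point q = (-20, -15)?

Squared Euclidean distances:
|qA|² = 49 + 100 = 149
|qB|² = 676 + 784 = 1460
|qC|² = 729 + 961 = 1690
|qD|² = 1521 + 25 = 1546
|qE|² = 729 + 64 = 793
|qF|² = 225 + 9 = 234
|qG|² = 49 + 324 = 373
|qH|² = 324 + 25 = 349
Minimum is at A.

A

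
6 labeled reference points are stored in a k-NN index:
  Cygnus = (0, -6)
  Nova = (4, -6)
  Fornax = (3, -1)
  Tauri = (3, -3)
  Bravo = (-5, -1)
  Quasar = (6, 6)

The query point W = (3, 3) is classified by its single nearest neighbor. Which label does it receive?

Compare squared distances (the ordering matches that of the actual distances):
d²(W, Cygnus) = 9 + 81 = 90
d²(W, Nova) = 1 + 81 = 82
d²(W, Fornax) = 0 + 16 = 16
d²(W, Tauri) = 0 + 36 = 36
d²(W, Bravo) = 64 + 16 = 80
d²(W, Quasar) = 9 + 9 = 18
The smallest is to Fornax, so W lies in the Voronoi region of Fornax.

Fornax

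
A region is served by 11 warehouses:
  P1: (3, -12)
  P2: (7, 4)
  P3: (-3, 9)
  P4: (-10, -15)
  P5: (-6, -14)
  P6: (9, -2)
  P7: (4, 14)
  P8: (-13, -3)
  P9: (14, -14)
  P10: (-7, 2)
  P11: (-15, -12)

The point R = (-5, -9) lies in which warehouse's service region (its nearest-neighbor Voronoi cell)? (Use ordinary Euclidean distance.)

Compare squared distances (the ordering matches that of the actual distances):
|RP1|² = (-5−3)² + (-9−(-12))² = 64 + 9 = 73
|RP2|² = (-5−7)² + (-9−4)² = 144 + 169 = 313
|RP3|² = (-5−(-3))² + (-9−9)² = 4 + 324 = 328
|RP4|² = (-5−(-10))² + (-9−(-15))² = 25 + 36 = 61
|RP5|² = (-5−(-6))² + (-9−(-14))² = 1 + 25 = 26
|RP6|² = (-5−9)² + (-9−(-2))² = 196 + 49 = 245
|RP7|² = (-5−4)² + (-9−14)² = 81 + 529 = 610
|RP8|² = (-5−(-13))² + (-9−(-3))² = 64 + 36 = 100
|RP9|² = (-5−14)² + (-9−(-14))² = 361 + 25 = 386
d²(R, P10) = (-5−(-7))² + (-9−2)² = 4 + 121 = 125
d²(R, P11) = (-5−(-15))² + (-9−(-12))² = 100 + 9 = 109
Minimum is at P5.

P5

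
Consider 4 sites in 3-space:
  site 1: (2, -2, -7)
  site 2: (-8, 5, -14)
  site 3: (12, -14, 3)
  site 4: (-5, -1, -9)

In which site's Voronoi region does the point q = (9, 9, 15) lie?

site 1

Since √ is increasing, it suffices to compare squared distances:
d²(q, site 1) = (9−2)² + (9−(-2))² + (15−(-7))² = 49 + 121 + 484 = 654
d²(q, site 2) = (9−(-8))² + (9−5)² + (15−(-14))² = 289 + 16 + 841 = 1146
d²(q, site 3) = (9−12)² + (9−(-14))² + (15−3)² = 9 + 529 + 144 = 682
d²(q, site 4) = (9−(-5))² + (9−(-1))² + (15−(-9))² = 196 + 100 + 576 = 872
The smallest is to site 1, so q lies in the Voronoi region of site 1.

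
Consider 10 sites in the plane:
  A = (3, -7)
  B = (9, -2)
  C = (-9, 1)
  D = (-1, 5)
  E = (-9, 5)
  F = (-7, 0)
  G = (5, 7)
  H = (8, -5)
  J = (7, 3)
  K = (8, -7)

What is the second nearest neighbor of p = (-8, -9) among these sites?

Squared Euclidean distances:
|pA|² = 121 + 4 = 125
|pB|² = 289 + 49 = 338
|pC|² = 1 + 100 = 101
|pD|² = 49 + 196 = 245
|pE|² = 1 + 196 = 197
|pF|² = 1 + 81 = 82
|pG|² = 169 + 256 = 425
|pH|² = 256 + 16 = 272
|pJ|² = 225 + 144 = 369
|pK|² = 256 + 4 = 260
Sorted ascending: F, C, A, … — the second-nearest is C.

C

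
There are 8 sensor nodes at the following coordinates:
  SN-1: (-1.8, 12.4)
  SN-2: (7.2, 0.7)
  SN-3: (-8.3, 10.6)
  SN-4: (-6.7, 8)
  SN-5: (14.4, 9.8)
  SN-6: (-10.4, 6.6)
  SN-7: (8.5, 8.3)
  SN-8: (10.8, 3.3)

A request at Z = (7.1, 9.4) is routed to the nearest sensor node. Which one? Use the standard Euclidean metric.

Since √ is increasing, it suffices to compare squared distances:
d²(Z, SN-1) = 79.21 + 9 = 88.21
d²(Z, SN-2) = 0.01 + 75.69 = 75.7
d²(Z, SN-3) = 237.16 + 1.44 = 238.6
d²(Z, SN-4) = 190.44 + 1.96 = 192.4
d²(Z, SN-5) = 53.29 + 0.16 = 53.45
d²(Z, SN-6) = 306.25 + 7.84 = 314.09
d²(Z, SN-7) = 1.96 + 1.21 = 3.17
d²(Z, SN-8) = 13.69 + 37.21 = 50.9
The smallest is to SN-7, so Z lies in the Voronoi region of SN-7.

SN-7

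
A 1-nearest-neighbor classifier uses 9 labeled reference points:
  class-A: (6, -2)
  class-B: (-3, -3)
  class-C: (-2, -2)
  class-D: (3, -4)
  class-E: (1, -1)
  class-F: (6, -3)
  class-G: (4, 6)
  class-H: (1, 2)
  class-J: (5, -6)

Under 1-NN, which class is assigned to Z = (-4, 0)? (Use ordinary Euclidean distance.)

class-C

Compare squared distances (the ordering matches that of the actual distances):
d²(Z, class-A) = 100 + 4 = 104
d²(Z, class-B) = 1 + 9 = 10
d²(Z, class-C) = 4 + 4 = 8
d²(Z, class-D) = 49 + 16 = 65
d²(Z, class-E) = 25 + 1 = 26
d²(Z, class-F) = 100 + 9 = 109
d²(Z, class-G) = 64 + 36 = 100
d²(Z, class-H) = 25 + 4 = 29
d²(Z, class-J) = 81 + 36 = 117
The smallest is to class-C, so Z lies in the Voronoi region of class-C.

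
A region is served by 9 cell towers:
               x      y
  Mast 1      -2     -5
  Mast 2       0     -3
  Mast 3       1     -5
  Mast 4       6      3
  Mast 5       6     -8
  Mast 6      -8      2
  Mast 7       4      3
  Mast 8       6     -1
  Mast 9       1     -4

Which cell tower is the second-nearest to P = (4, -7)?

Squared Euclidean distances:
d²(P, Mast 1) = (4−(-2))² + (-7−(-5))² = 36 + 4 = 40
d²(P, Mast 2) = (4−0)² + (-7−(-3))² = 16 + 16 = 32
d²(P, Mast 3) = (4−1)² + (-7−(-5))² = 9 + 4 = 13
d²(P, Mast 4) = (4−6)² + (-7−3)² = 4 + 100 = 104
d²(P, Mast 5) = (4−6)² + (-7−(-8))² = 4 + 1 = 5
d²(P, Mast 6) = (4−(-8))² + (-7−2)² = 144 + 81 = 225
d²(P, Mast 7) = (4−4)² + (-7−3)² = 0 + 100 = 100
d²(P, Mast 8) = (4−6)² + (-7−(-1))² = 4 + 36 = 40
d²(P, Mast 9) = (4−1)² + (-7−(-4))² = 9 + 9 = 18
Sorted ascending: Mast 5, Mast 3, Mast 9, … — the second-nearest is Mast 3.

Mast 3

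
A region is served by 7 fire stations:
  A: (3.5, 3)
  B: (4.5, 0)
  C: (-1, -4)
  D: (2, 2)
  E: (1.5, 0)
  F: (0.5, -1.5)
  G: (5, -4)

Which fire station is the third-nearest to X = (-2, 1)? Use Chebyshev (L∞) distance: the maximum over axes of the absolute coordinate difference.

D

d(X,A) = max(5.5, 2) = 5.5
d(X,B) = max(6.5, 1) = 6.5
d(X,C) = max(1, 5) = 5
d(X,D) = max(4, 1) = 4
d(X,E) = max(3.5, 1) = 3.5
d(X,F) = max(2.5, 2.5) = 2.5
d(X,G) = max(7, 5) = 7
Sorted ascending: F, E, D, C, … — the third-nearest is D.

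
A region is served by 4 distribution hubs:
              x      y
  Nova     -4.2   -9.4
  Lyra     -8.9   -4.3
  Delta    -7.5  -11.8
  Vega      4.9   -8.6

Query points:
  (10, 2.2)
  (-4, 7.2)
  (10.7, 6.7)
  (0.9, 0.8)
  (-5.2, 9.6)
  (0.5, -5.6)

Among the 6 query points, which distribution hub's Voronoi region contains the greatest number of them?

Vega

(10, 2.2) — d² to each: Nova:336.2, Lyra:399.46, Delta:502.25, Vega:142.65 → nearest is Vega
(-4, 7.2) — d² to each: Nova:275.6, Lyra:156.26, Delta:373.25, Vega:328.85 → nearest is Lyra
(10.7, 6.7) — d² to each: Nova:481.22, Lyra:505.16, Delta:673.49, Vega:267.73 → nearest is Vega
(0.9, 0.8) — d² to each: Nova:130.05, Lyra:122.05, Delta:229.32, Vega:104.36 → nearest is Vega
(-5.2, 9.6) — d² to each: Nova:362, Lyra:206.9, Delta:463.25, Vega:433.25 → nearest is Lyra
(0.5, -5.6) — d² to each: Nova:36.53, Lyra:90.05, Delta:102.44, Vega:28.36 → nearest is Vega
Tally — Lyra:2, Vega:4. Vega captures the most (4).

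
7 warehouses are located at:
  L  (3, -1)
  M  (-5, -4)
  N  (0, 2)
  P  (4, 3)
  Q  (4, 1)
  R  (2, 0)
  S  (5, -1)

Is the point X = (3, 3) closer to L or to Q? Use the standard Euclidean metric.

Compare squared distances:
|XL|² = (3−3)² + (3−(-1))² = 0 + 16 = 16
|XQ|² = (3−4)² + (3−1)² = 1 + 4 = 5
16 > 5, so Q is closer.

Q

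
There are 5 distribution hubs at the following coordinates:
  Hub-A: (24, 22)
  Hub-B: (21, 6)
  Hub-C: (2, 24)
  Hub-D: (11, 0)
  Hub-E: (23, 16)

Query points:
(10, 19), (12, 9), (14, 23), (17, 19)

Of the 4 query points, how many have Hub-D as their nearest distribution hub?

(10, 19) — d² to each: Hub-A:205, Hub-B:290, Hub-C:89, Hub-D:362, Hub-E:178 → nearest is Hub-C
(12, 9) — d² to each: Hub-A:313, Hub-B:90, Hub-C:325, Hub-D:82, Hub-E:170 → nearest is Hub-D
(14, 23) — d² to each: Hub-A:101, Hub-B:338, Hub-C:145, Hub-D:538, Hub-E:130 → nearest is Hub-A
(17, 19) — d² to each: Hub-A:58, Hub-B:185, Hub-C:250, Hub-D:397, Hub-E:45 → nearest is Hub-E
1 of the 4 points has Hub-D as nearest.

1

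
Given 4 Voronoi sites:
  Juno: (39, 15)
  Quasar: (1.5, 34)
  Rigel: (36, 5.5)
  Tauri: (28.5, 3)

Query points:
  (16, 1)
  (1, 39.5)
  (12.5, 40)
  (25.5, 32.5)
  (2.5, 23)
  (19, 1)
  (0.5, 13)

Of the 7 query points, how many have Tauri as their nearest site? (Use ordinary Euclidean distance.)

(16, 1) — d² to each: Juno:725, Quasar:1299.25, Rigel:420.25, Tauri:160.25 → nearest is Tauri
(1, 39.5) — d² to each: Juno:2044.25, Quasar:30.5, Rigel:2381, Tauri:2088.5 → nearest is Quasar
(12.5, 40) — d² to each: Juno:1327.25, Quasar:157, Rigel:1742.5, Tauri:1625 → nearest is Quasar
(25.5, 32.5) — d² to each: Juno:488.5, Quasar:578.25, Rigel:839.25, Tauri:879.25 → nearest is Juno
(2.5, 23) — d² to each: Juno:1396.25, Quasar:122, Rigel:1428.5, Tauri:1076 → nearest is Quasar
(19, 1) — d² to each: Juno:596, Quasar:1395.25, Rigel:309.25, Tauri:94.25 → nearest is Tauri
(0.5, 13) — d² to each: Juno:1486.25, Quasar:442, Rigel:1316.5, Tauri:884 → nearest is Quasar
2 of the 7 points have Tauri as nearest.

2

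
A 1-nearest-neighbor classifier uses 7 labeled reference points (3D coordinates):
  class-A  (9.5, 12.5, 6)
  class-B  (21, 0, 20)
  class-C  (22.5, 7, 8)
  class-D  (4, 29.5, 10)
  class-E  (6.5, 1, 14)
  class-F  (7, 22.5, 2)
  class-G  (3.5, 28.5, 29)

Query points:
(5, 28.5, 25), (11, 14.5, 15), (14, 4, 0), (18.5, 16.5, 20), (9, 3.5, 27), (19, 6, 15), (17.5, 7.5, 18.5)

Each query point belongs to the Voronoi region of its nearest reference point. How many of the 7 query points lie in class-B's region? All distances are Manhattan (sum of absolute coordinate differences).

2

(5, 28.5, 25) — d to each: class-A:39.5, class-B:49.5, class-C:56, class-D:17, class-E:40, class-F:31, class-G:5.5 → nearest is class-G
(11, 14.5, 15) — d to each: class-A:12.5, class-B:29.5, class-C:26, class-D:27, class-E:19, class-F:25, class-G:35.5 → nearest is class-A
(14, 4, 0) — d to each: class-A:19, class-B:31, class-C:19.5, class-D:45.5, class-E:24.5, class-F:27.5, class-G:64 → nearest is class-A
(18.5, 16.5, 20) — d to each: class-A:27, class-B:19, class-C:25.5, class-D:37.5, class-E:33.5, class-F:35.5, class-G:36 → nearest is class-B
(9, 3.5, 27) — d to each: class-A:30.5, class-B:22.5, class-C:36, class-D:48, class-E:18, class-F:46, class-G:32.5 → nearest is class-E
(19, 6, 15) — d to each: class-A:25, class-B:13, class-C:11.5, class-D:43.5, class-E:18.5, class-F:41.5, class-G:52 → nearest is class-C
(17.5, 7.5, 18.5) — d to each: class-A:25.5, class-B:12.5, class-C:16, class-D:44, class-E:22, class-F:42, class-G:45.5 → nearest is class-B
2 of the 7 points have class-B as nearest.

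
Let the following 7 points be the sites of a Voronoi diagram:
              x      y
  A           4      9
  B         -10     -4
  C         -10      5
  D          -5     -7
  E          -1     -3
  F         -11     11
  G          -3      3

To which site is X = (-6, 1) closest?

Compare squared distances (the ordering matches that of the actual distances):
|XA|² = (-6−4)² + (1−9)² = 100 + 64 = 164
|XB|² = (-6−(-10))² + (1−(-4))² = 16 + 25 = 41
|XC|² = (-6−(-10))² + (1−5)² = 16 + 16 = 32
|XD|² = (-6−(-5))² + (1−(-7))² = 1 + 64 = 65
|XE|² = (-6−(-1))² + (1−(-3))² = 25 + 16 = 41
|XF|² = (-6−(-11))² + (1−11)² = 25 + 100 = 125
|XG|² = (-6−(-3))² + (1−3)² = 9 + 4 = 13
The smallest is to G, so X lies in the Voronoi region of G.

G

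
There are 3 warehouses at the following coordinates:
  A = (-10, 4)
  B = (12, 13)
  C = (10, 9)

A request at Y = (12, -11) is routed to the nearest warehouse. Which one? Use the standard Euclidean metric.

C

Compare squared distances (the ordering matches that of the actual distances):
|YA|² = (12−(-10))² + (-11−4)² = 484 + 225 = 709
|YB|² = (12−12)² + (-11−13)² = 0 + 576 = 576
|YC|² = (12−10)² + (-11−9)² = 4 + 400 = 404
Minimum is at C.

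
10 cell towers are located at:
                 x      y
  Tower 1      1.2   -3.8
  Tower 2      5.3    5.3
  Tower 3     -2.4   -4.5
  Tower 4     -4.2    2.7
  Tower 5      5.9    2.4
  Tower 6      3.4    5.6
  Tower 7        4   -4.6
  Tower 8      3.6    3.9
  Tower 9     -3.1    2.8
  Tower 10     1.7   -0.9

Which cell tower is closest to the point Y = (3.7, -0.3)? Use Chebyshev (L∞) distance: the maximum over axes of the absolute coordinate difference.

d(Y, Tower 1) = max(2.5, 3.5) = 3.5
d(Y, Tower 2) = max(1.6, 5.6) = 5.6
d(Y, Tower 3) = max(6.1, 4.2) = 6.1
d(Y, Tower 4) = max(7.9, 3) = 7.9
d(Y, Tower 5) = max(2.2, 2.7) = 2.7
d(Y, Tower 6) = max(0.3, 5.9) = 5.9
d(Y, Tower 7) = max(0.3, 4.3) = 4.3
d(Y, Tower 8) = max(0.1, 4.2) = 4.2
d(Y, Tower 9) = max(6.8, 3.1) = 6.8
d(Y, Tower 10) = max(2, 0.6) = 2
The smallest is to Tower 10, so Y lies in the Voronoi region of Tower 10.

Tower 10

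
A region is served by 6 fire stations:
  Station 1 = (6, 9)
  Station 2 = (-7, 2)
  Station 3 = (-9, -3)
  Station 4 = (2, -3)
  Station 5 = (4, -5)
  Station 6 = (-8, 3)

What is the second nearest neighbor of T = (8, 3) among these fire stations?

Station 4

Squared Euclidean distances:
d²(T, Station 1) = (8−6)² + (3−9)² = 4 + 36 = 40
d²(T, Station 2) = (8−(-7))² + (3−2)² = 225 + 1 = 226
d²(T, Station 3) = (8−(-9))² + (3−(-3))² = 289 + 36 = 325
d²(T, Station 4) = (8−2)² + (3−(-3))² = 36 + 36 = 72
d²(T, Station 5) = (8−4)² + (3−(-5))² = 16 + 64 = 80
d²(T, Station 6) = (8−(-8))² + (3−3)² = 256 + 0 = 256
Sorted ascending: Station 1, Station 4, Station 5, … — the second-nearest is Station 4.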